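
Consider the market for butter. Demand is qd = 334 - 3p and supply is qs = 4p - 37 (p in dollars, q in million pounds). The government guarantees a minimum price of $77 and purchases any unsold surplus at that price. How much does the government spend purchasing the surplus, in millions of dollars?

Equilibrium: 334 - 3p = 4p - 37, so 371 = 7p and p* = 53, q* = 175.
The floor of 77 is above the equilibrium price 53, so it binds.
At p = 77: qd = 334 - 3·77 = 103 and qs = 4·77 - 37 = 271.
Surplus = qs - qd = 168.
Government expenditure = surplus × support price = 168 × 77 = 12936.

12936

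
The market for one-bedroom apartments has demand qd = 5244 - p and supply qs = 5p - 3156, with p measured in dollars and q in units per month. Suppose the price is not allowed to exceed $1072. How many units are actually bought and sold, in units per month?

2204

Without the control the market clears where 5244 - p = 5p - 3156, i.e. p* = 1400 and q* = 3844.
Because the ceiling (1072) lies below the market-clearing price, it is binding.
At p = 1072: qd = 5244 - 1072 = 4172 and qs = 5·1072 - 3156 = 2204.
The quantity actually transacted is the short side, supply: 2204.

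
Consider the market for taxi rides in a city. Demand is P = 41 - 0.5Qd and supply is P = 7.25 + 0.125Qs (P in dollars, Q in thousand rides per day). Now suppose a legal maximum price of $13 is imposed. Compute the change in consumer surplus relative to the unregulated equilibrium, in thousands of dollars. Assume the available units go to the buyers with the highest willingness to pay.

30

Rearranging demand gives Qd = 82 - 2P; rearranging supply gives Qs = 8P - 58. Setting quantity demanded equal to quantity supplied, 82 - 2P = 8P - 58, gives P* = 14 and Q* = 54.
Since 13 < 14, the ceiling is binding.
At P = 13: Qd = 82 - 2·13 = 56 and Qs = 8·13 - 58 = 46.
Consumer surplus without the control is ½ · (41 - 14) · 54 = 729.
With the ceiling, 46 units are sold at 13 (assume they go to the highest-value buyers). The demand price at Q = 46 is 18, so CS = ½ · [(41 - 13) + (18 - 13)] · 46 = 759.
Change in consumer surplus = 759 - 729 = 30.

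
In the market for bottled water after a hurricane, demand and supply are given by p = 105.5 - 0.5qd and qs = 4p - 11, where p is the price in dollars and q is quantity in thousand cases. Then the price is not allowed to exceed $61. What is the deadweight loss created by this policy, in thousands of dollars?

Rearranging demand gives qd = 211 - 2p. In a free market, 211 - 2p = 4p - 11 gives the equilibrium p* = 37, q* = 137.
The ceiling of 61 is above the equilibrium price 37, so it is not binding; the market clears at p* = 37, q* = 137.
Since the control does not bind, no trades are prevented and deadweight loss is zero.

0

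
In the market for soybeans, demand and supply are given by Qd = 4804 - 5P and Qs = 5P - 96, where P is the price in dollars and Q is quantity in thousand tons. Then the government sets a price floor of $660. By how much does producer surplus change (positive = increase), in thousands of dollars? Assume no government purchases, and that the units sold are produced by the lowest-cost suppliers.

Without the control the market clears where 4804 - 5P = 5P - 96, i.e. P* = 490 and Q* = 2354.
Since 660 > 490, the floor is binding.
At P = 660: Qd = 4804 - 5·660 = 1504 and Qs = 5·660 - 96 = 3204.
Producer surplus without the control is ½ · (490 - 19.2) · 2354 = 554131.6.
With the floor, 1504 units are sold at 660. The supply price at Q = 1504 is 320, so PS = ½ · [(660 - 19.2) + (660 - 320)] · 1504 = 737561.6.
Change in producer surplus = 737561.6 - 554131.6 = 183430.

183430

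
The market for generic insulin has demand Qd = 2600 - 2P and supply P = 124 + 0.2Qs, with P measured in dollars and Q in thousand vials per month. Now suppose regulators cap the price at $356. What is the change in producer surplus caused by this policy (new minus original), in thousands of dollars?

Rearranging supply gives Qs = 5P - 620. Equilibrium: 2600 - 2P = 5P - 620, so 3220 = 7P and P* = 460, Q* = 1680.
The ceiling of 356 is below the equilibrium price 460, so it binds.
At P = 356: Qd = 2600 - 2·356 = 1888 and Qs = 5·356 - 620 = 1160.
Producer surplus without the control is ½ · (460 - 124) · 1680 = 282240.
With the ceiling, producers sell 1160 units at 356, so PS = ½ · (356 - 124) · 1160 = 134560.
Change in producer surplus = 134560 - 282240 = -147680.

-147680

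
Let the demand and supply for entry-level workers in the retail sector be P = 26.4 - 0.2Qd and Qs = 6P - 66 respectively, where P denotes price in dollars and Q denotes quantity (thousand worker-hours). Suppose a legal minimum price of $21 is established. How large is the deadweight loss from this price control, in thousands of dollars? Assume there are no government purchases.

41.25

Rearranging demand gives Qd = 132 - 5P. In a free market, 132 - 5P = 6P - 66 gives the equilibrium P* = 18, Q* = 42.
The floor of 21 is above the equilibrium price 18, so it binds.
At P = 21: Qd = 132 - 5·21 = 27 and Qs = 6·21 - 66 = 60.
Quantity traded falls to 27. At Q = 27 the demand price is (132 - 27)/5 = 21 and the supply price is (66 + 27)/6 = 15.5.
Deadweight loss = ½ · (21 - 15.5) · (42 - 27) = ½ · 5.5 · 15 = 41.25.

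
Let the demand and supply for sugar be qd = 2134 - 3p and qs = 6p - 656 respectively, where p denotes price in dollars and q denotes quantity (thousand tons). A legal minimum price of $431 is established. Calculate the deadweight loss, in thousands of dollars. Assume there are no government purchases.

Setting quantity demanded equal to quantity supplied, 2134 - 3p = 6p - 656, gives p* = 310 and q* = 1204.
Since 431 > 310, the floor is binding.
At p = 431: qd = 2134 - 3·431 = 841 and qs = 6·431 - 656 = 1930.
Quantity traded falls to 841. At q = 841 the demand price is (2134 - 841)/3 = 431 and the supply price is (656 + 841)/6 = 249.5.
Deadweight loss = ½ · (431 - 249.5) · (1204 - 841) = ½ · 181.5 · 363 = 32942.25.

32942.25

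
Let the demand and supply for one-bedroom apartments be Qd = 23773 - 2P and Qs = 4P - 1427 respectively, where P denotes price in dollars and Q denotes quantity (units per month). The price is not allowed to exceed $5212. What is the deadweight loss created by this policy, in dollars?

0

Equilibrium: 23773 - 2P = 4P - 1427, so 25200 = 6P and P* = 4200, Q* = 15373.
The ceiling of 5212 is above the equilibrium price 4200, so it is not binding; the market clears at P* = 4200, Q* = 15373.
Since the control does not bind, no trades are prevented and deadweight loss is zero.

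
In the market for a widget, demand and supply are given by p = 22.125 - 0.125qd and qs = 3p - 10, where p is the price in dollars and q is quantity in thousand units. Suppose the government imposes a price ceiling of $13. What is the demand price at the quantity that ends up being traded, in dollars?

18.5

Rearranging demand gives qd = 177 - 8p. In a free market, 177 - 8p = 3p - 10 gives the equilibrium p* = 17, q* = 41.
Because the ceiling (13) lies below the market-clearing price, it is binding.
At p = 13: qd = 177 - 8·13 = 73 and qs = 3·13 - 10 = 29.
Only 29 units reach the market. On the demand curve, the marginal buyer's willingness to pay at q = 29 is (177 - 29)/8 = 18.5.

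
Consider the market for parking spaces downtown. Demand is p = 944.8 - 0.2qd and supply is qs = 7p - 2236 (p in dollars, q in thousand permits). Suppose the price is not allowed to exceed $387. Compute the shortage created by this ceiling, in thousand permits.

Rearranging demand gives qd = 4724 - 5p. Setting quantity demanded equal to quantity supplied, 4724 - 5p = 7p - 2236, gives p* = 580 and q* = 1824.
The ceiling of 387 is below the equilibrium price 580, so it binds.
At p = 387: qd = 4724 - 5·387 = 2789 and qs = 7·387 - 2236 = 473.
Shortage = qd - qs = 2789 - 473 = 2316.

2316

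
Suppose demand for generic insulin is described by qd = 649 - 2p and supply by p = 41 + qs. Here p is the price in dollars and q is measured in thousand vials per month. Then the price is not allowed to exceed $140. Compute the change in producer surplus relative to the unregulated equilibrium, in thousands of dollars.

-12960

Rearranging supply gives qs = p - 41. Without the control the market clears where 649 - 2p = p - 41, i.e. p* = 230 and q* = 189.
Because the ceiling (140) lies below the market-clearing price, it is binding.
At p = 140: qd = 649 - 2·140 = 369 and qs = 140 - 41 = 99.
Producer surplus without the control is ½ · (230 - 41) · 189 = 17860.5.
With the ceiling, producers sell 99 units at 140, so PS = ½ · (140 - 41) · 99 = 4900.5.
Change in producer surplus = 4900.5 - 17860.5 = -12960.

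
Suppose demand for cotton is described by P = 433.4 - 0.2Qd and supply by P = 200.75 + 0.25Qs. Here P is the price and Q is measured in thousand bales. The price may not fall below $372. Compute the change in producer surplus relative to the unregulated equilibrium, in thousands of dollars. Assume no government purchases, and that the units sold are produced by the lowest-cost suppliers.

7381.5

Rearranging demand gives Qd = 2167 - 5P; rearranging supply gives Qs = 4P - 803. Setting quantity demanded equal to quantity supplied, 2167 - 5P = 4P - 803, gives P* = 330 and Q* = 517.
Because the floor (372) lies above the market-clearing price, it is binding.
At P = 372: Qd = 2167 - 5·372 = 307 and Qs = 4·372 - 803 = 685.
Producer surplus without the control is ½ · (330 - 200.75) · 517 = 33411.125.
With the floor, 307 units are sold at 372. The supply price at Q = 307 is 277.5, so PS = ½ · [(372 - 200.75) + (372 - 277.5)] · 307 = 40792.625.
Change in producer surplus = 40792.625 - 33411.125 = 7381.5.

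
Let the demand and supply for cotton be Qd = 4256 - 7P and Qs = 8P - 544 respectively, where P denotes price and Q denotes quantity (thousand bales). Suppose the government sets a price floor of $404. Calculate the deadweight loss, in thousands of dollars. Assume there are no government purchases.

Without the control the market clears where 4256 - 7P = 8P - 544, i.e. P* = 320 and Q* = 2016.
Since 404 > 320, the floor is binding.
At P = 404: Qd = 4256 - 7·404 = 1428 and Qs = 8·404 - 544 = 2688.
Quantity traded falls to 1428. At Q = 1428 the demand price is (4256 - 1428)/7 = 404 and the supply price is (544 + 1428)/8 = 246.5.
Deadweight loss = ½ · (404 - 246.5) · (2016 - 1428) = ½ · 157.5 · 588 = 46305.

46305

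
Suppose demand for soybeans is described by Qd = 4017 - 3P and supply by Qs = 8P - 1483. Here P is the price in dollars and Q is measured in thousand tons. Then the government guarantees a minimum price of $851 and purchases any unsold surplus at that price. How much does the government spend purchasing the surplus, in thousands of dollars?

3285711

Without the control the market clears where 4017 - 3P = 8P - 1483, i.e. P* = 500 and Q* = 2517.
Because the floor (851) lies above the market-clearing price, it is binding.
At P = 851: Qd = 4017 - 3·851 = 1464 and Qs = 8·851 - 1483 = 5325.
Surplus = Qs - Qd = 3861.
Government expenditure = surplus × support price = 3861 × 851 = 3285711.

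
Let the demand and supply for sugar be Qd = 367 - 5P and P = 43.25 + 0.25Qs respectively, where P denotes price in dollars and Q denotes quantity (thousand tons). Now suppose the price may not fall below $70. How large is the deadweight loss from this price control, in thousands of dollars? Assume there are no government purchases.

562.5

Rearranging supply gives Qs = 4P - 173. Setting quantity demanded equal to quantity supplied, 367 - 5P = 4P - 173, gives P* = 60 and Q* = 67.
The floor of 70 is above the equilibrium price 60, so it binds.
At P = 70: Qd = 367 - 5·70 = 17 and Qs = 4·70 - 173 = 107.
Quantity traded falls to 17. At Q = 17 the demand price is (367 - 17)/5 = 70 and the supply price is (173 + 17)/4 = 47.5.
Deadweight loss = ½ · (70 - 47.5) · (67 - 17) = ½ · 22.5 · 50 = 562.5.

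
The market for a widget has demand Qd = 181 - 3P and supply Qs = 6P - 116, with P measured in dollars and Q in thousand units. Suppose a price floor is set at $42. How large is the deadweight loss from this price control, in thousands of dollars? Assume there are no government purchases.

Without the control the market clears where 181 - 3P = 6P - 116, i.e. P* = 33 and Q* = 82.
The floor of 42 is above the equilibrium price 33, so it binds.
At P = 42: Qd = 181 - 3·42 = 55 and Qs = 6·42 - 116 = 136.
Quantity traded falls to 55. At Q = 55 the demand price is (181 - 55)/3 = 42 and the supply price is (116 + 55)/6 = 28.5.
Deadweight loss = ½ · (42 - 28.5) · (82 - 55) = ½ · 13.5 · 27 = 182.25.

182.25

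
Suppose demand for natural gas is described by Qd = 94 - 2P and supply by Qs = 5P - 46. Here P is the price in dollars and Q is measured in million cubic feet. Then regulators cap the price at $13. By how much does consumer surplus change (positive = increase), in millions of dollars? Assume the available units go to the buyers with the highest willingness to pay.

Setting quantity demanded equal to quantity supplied, 94 - 2P = 5P - 46, gives P* = 20 and Q* = 54.
Because the ceiling (13) lies below the market-clearing price, it is binding.
At P = 13: Qd = 94 - 2·13 = 68 and Qs = 5·13 - 46 = 19.
Consumer surplus without the control is ½ · (47 - 20) · 54 = 729.
With the ceiling, 19 units are sold at 13 (assume they go to the highest-value buyers). The demand price at Q = 19 is 37.5, so CS = ½ · [(47 - 13) + (37.5 - 13)] · 19 = 555.75.
Change in consumer surplus = 555.75 - 729 = -173.25.

-173.25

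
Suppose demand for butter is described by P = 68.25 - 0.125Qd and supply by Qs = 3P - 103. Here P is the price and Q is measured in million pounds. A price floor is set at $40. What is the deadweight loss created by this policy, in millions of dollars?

Rearranging demand gives Qd = 546 - 8P. Setting quantity demanded equal to quantity supplied, 546 - 8P = 3P - 103, gives P* = 59 and Q* = 74.
Since 40 is below P* = 59, the floor does not bind and the free-market outcome prevails.
Since the control does not bind, no trades are prevented and deadweight loss is zero.

0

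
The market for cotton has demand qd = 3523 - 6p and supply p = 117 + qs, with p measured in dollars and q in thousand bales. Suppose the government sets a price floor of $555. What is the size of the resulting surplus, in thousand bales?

245

Rearranging supply gives qs = p - 117. Without the control the market clears where 3523 - 6p = p - 117, i.e. p* = 520 and q* = 403.
The floor of 555 is above the equilibrium price 520, so it binds.
At p = 555: qd = 3523 - 6·555 = 193 and qs = 555 - 117 = 438.
Surplus = qs - qd = 438 - 193 = 245.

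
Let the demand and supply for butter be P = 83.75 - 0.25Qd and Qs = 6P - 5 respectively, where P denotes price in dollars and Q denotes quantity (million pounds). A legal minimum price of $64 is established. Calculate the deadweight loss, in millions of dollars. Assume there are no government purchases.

Rearranging demand gives Qd = 335 - 4P. Equilibrium: 335 - 4P = 6P - 5, so 340 = 10P and P* = 34, Q* = 199.
Because the floor (64) lies above the market-clearing price, it is binding.
At P = 64: Qd = 335 - 4·64 = 79 and Qs = 6·64 - 5 = 379.
Quantity traded falls to 79. At Q = 79 the demand price is (335 - 79)/4 = 64 and the supply price is (5 + 79)/6 = 14.
Deadweight loss = ½ · (64 - 14) · (199 - 79) = ½ · 50 · 120 = 3000.

3000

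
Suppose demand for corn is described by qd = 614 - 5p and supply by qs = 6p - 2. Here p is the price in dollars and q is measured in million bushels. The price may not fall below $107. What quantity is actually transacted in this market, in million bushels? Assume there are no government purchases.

79

Without the control the market clears where 614 - 5p = 6p - 2, i.e. p* = 56 and q* = 334.
Since 107 > 56, the floor is binding.
At p = 107: qd = 614 - 5·107 = 79 and qs = 6·107 - 2 = 640.
The quantity actually transacted is the short side, demand: 79.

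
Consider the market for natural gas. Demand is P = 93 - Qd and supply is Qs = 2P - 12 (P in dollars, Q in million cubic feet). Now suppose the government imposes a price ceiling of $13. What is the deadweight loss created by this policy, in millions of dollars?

Rearranging demand gives Qd = 93 - P. Without the control the market clears where 93 - P = 2P - 12, i.e. P* = 35 and Q* = 58.
The ceiling of 13 is below the equilibrium price 35, so it binds.
At P = 13: Qd = 93 - 13 = 80 and Qs = 2·13 - 12 = 14.
Quantity traded falls to 14. At Q = 14 the demand price is 93 - 14 = 79 and the supply price is (12 + 14)/2 = 13.
Deadweight loss = ½ · (79 - 13) · (58 - 14) = ½ · 66 · 44 = 1452.

1452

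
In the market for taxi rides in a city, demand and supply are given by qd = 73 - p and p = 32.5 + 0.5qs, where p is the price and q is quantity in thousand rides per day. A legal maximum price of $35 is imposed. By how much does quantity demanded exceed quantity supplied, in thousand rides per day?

33

Rearranging supply gives qs = 2p - 65. Equilibrium: 73 - p = 2p - 65, so 138 = 3p and p* = 46, q* = 27.
The ceiling of 35 is below the equilibrium price 46, so it binds.
At p = 35: qd = 73 - 35 = 38 and qs = 2·35 - 65 = 5.
Shortage = qd - qs = 38 - 5 = 33.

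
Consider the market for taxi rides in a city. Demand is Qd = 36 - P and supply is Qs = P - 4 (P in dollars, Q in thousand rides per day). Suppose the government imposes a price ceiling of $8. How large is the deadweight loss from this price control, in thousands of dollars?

144

Setting quantity demanded equal to quantity supplied, 36 - P = P - 4, gives P* = 20 and Q* = 16.
Since 8 < 20, the ceiling is binding.
At P = 8: Qd = 36 - 8 = 28 and Qs = 8 - 4 = 4.
Quantity traded falls to 4. At Q = 4 the demand price is 36 - 4 = 32 and the supply price is 4 + 4 = 8.
Deadweight loss = ½ · (32 - 8) · (16 - 4) = ½ · 24 · 12 = 144.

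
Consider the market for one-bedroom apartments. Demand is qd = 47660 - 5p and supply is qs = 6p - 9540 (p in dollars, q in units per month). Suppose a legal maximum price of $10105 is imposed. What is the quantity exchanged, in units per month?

21660

In a free market, 47660 - 5p = 6p - 9540 gives the equilibrium p* = 5200, q* = 21660.
Since 10105 is above p* = 5200, the ceiling does not bind and the free-market outcome prevails.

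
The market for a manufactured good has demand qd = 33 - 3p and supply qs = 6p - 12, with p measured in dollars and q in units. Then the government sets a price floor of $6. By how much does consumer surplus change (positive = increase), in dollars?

Equilibrium: 33 - 3p = 6p - 12, so 45 = 9p and p* = 5, q* = 18.
The floor of 6 is above the equilibrium price 5, so it binds.
At p = 6: qd = 33 - 3·6 = 15 and qs = 6·6 - 12 = 24.
Consumer surplus without the control is ½ · (11 - 5) · 18 = 54.
With the floor, consumers buy 15 units at 6, so CS = ½ · (11 - 6) · 15 = 37.5.
Change in consumer surplus = 37.5 - 54 = -16.5.

-16.5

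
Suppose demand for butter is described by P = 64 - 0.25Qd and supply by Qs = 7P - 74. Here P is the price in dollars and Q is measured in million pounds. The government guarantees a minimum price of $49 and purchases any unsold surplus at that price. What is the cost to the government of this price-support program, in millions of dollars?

Rearranging demand gives Qd = 256 - 4P. In a free market, 256 - 4P = 7P - 74 gives the equilibrium P* = 30, Q* = 136.
Because the floor (49) lies above the market-clearing price, it is binding.
At P = 49: Qd = 256 - 4·49 = 60 and Qs = 7·49 - 74 = 269.
Surplus = Qs - Qd = 209.
Government expenditure = surplus × support price = 209 × 49 = 10241.

10241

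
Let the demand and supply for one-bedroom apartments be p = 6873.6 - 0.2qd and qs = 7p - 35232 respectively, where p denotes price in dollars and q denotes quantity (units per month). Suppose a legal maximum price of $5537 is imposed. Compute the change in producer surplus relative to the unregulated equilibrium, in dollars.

Rearranging demand gives qd = 34368 - 5p. Setting quantity demanded equal to quantity supplied, 34368 - 5p = 7p - 35232, gives p* = 5800 and q* = 5368.
Because the ceiling (5537) lies below the market-clearing price, it is binding.
At p = 5537: qd = 34368 - 5·5537 = 6683 and qs = 7·5537 - 35232 = 3527.
Producer surplus without the control is ½ · (5800 - 35232/7) · 5368 = 14407712/7.
With the ceiling, producers sell 3527 units at 5537, so PS = ½ · (5537 - 35232/7) · 3527 = 12439729/14.
Change in producer surplus = 12439729/14 - 14407712/7 = -1169692.5.

-1169692.5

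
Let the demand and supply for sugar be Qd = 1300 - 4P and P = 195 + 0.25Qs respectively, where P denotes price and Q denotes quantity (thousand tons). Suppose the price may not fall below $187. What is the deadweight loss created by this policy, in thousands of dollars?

0

Rearranging supply gives Qs = 4P - 780. Equilibrium: 1300 - 4P = 4P - 780, so 2080 = 8P and P* = 260, Q* = 260.
The floor of 187 is below the equilibrium price 260, so it is not binding; the market clears at P* = 260, Q* = 260.
Since the control does not bind, no trades are prevented and deadweight loss is zero.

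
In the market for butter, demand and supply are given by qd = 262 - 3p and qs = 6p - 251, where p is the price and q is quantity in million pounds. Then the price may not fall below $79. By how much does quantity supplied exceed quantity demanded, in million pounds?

198

Setting quantity demanded equal to quantity supplied, 262 - 3p = 6p - 251, gives p* = 57 and q* = 91.
The floor of 79 is above the equilibrium price 57, so it binds.
At p = 79: qd = 262 - 3·79 = 25 and qs = 6·79 - 251 = 223.
Surplus = qs - qd = 223 - 25 = 198.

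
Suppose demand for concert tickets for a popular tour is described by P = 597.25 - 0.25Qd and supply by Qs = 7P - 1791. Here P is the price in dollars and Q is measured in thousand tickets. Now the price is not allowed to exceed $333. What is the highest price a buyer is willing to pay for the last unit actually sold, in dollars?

Rearranging demand gives Qd = 2389 - 4P. Without the control the market clears where 2389 - 4P = 7P - 1791, i.e. P* = 380 and Q* = 869.
The ceiling of 333 is below the equilibrium price 380, so it binds.
At P = 333: Qd = 2389 - 4·333 = 1057 and Qs = 7·333 - 1791 = 540.
Only 540 units reach the market. On the demand curve, the marginal buyer's willingness to pay at Q = 540 is (2389 - 540)/4 = 462.25.

462.25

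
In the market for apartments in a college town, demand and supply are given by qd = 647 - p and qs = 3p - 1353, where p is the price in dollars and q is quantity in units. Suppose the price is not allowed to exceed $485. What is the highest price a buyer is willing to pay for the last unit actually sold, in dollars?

Equilibrium: 647 - p = 3p - 1353, so 2000 = 4p and p* = 500, q* = 147.
Because the ceiling (485) lies below the market-clearing price, it is binding.
At p = 485: qd = 647 - 485 = 162 and qs = 3·485 - 1353 = 102.
Only 102 units reach the market. On the demand curve, the marginal buyer's willingness to pay at q = 102 is (647 - 102) = 545.

545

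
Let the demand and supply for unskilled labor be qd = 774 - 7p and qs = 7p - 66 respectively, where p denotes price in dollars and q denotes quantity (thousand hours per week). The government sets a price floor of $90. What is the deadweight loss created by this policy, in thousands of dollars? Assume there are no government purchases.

6300

Equilibrium: 774 - 7p = 7p - 66, so 840 = 14p and p* = 60, q* = 354.
The floor of 90 is above the equilibrium price 60, so it binds.
At p = 90: qd = 774 - 7·90 = 144 and qs = 7·90 - 66 = 564.
Quantity traded falls to 144. At q = 144 the demand price is (774 - 144)/7 = 90 and the supply price is (66 + 144)/7 = 30.
Deadweight loss = ½ · (90 - 30) · (354 - 144) = ½ · 60 · 210 = 6300.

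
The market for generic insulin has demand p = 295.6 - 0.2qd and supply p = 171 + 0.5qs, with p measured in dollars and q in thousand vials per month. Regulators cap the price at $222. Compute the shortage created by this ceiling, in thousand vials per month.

Rearranging demand gives qd = 1478 - 5p; rearranging supply gives qs = 2p - 342. Without the control the market clears where 1478 - 5p = 2p - 342, i.e. p* = 260 and q* = 178.
The ceiling of 222 is below the equilibrium price 260, so it binds.
At p = 222: qd = 1478 - 5·222 = 368 and qs = 2·222 - 342 = 102.
Shortage = qd - qs = 368 - 102 = 266.

266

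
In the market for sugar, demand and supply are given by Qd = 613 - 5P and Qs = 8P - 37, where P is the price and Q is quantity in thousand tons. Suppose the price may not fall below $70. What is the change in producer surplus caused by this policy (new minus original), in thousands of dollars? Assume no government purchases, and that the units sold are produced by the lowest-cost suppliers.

4635

Without the control the market clears where 613 - 5P = 8P - 37, i.e. P* = 50 and Q* = 363.
The floor of 70 is above the equilibrium price 50, so it binds.
At P = 70: Qd = 613 - 5·70 = 263 and Qs = 8·70 - 37 = 523.
Producer surplus without the control is ½ · (50 - 4.625) · 363 = 8235.5625.
With the floor, 263 units are sold at 70. The supply price at Q = 263 is 37.5, so PS = ½ · [(70 - 4.625) + (70 - 37.5)] · 263 = 12870.5625.
Change in producer surplus = 12870.5625 - 8235.5625 = 4635.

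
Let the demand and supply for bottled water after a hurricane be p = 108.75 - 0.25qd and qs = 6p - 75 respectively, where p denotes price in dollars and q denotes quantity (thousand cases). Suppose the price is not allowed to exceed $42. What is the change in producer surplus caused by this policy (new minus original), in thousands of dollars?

-1836

Rearranging demand gives qd = 435 - 4p. Setting quantity demanded equal to quantity supplied, 435 - 4p = 6p - 75, gives p* = 51 and q* = 231.
Since 42 < 51, the ceiling is binding.
At p = 42: qd = 435 - 4·42 = 267 and qs = 6·42 - 75 = 177.
Producer surplus without the control is ½ · (51 - 12.5) · 231 = 4446.75.
With the ceiling, producers sell 177 units at 42, so PS = ½ · (42 - 12.5) · 177 = 2610.75.
Change in producer surplus = 2610.75 - 4446.75 = -1836.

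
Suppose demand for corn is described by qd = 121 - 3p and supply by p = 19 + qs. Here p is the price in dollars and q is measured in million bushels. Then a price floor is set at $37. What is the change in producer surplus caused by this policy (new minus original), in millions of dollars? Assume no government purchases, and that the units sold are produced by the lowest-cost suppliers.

Rearranging supply gives qs = p - 19. Setting quantity demanded equal to quantity supplied, 121 - 3p = p - 19, gives p* = 35 and q* = 16.
Because the floor (37) lies above the market-clearing price, it is binding.
At p = 37: qd = 121 - 3·37 = 10 and qs = 37 - 19 = 18.
Producer surplus without the control is ½ · (35 - 19) · 16 = 128.
With the floor, 10 units are sold at 37. The supply price at q = 10 is 29, so PS = ½ · [(37 - 19) + (37 - 29)] · 10 = 130.
Change in producer surplus = 130 - 128 = 2.

2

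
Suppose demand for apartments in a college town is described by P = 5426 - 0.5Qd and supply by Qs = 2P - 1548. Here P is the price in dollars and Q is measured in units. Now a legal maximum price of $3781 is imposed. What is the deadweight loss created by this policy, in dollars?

0

Rearranging demand gives Qd = 10852 - 2P. Equilibrium: 10852 - 2P = 2P - 1548, so 12400 = 4P and P* = 3100, Q* = 4652.
Since 3781 is above P* = 3100, the ceiling does not bind and the free-market outcome prevails.
Since the control does not bind, no trades are prevented and deadweight loss is zero.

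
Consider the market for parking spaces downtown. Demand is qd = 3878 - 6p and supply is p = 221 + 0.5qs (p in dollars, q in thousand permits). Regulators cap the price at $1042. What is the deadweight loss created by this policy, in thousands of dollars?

0

Rearranging supply gives qs = 2p - 442. In a free market, 3878 - 6p = 2p - 442 gives the equilibrium p* = 540, q* = 638.
The ceiling of 1042 is above the equilibrium price 540, so it is not binding; the market clears at p* = 540, q* = 638.
Since the control does not bind, no trades are prevented and deadweight loss is zero.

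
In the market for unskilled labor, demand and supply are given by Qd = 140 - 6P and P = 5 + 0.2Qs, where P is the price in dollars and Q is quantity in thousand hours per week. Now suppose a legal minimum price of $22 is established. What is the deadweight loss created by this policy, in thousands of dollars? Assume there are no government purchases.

Rearranging supply gives Qs = 5P - 25. Setting quantity demanded equal to quantity supplied, 140 - 6P = 5P - 25, gives P* = 15 and Q* = 50.
The floor of 22 is above the equilibrium price 15, so it binds.
At P = 22: Qd = 140 - 6·22 = 8 and Qs = 5·22 - 25 = 85.
Quantity traded falls to 8. At Q = 8 the demand price is (140 - 8)/6 = 22 and the supply price is (25 + 8)/5 = 6.6.
Deadweight loss = ½ · (22 - 6.6) · (50 - 8) = ½ · 15.4 · 42 = 323.4.

323.4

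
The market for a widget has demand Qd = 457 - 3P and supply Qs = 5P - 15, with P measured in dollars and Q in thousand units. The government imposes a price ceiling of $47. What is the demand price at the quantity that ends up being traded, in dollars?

In a free market, 457 - 3P = 5P - 15 gives the equilibrium P* = 59, Q* = 280.
Since 47 < 59, the ceiling is binding.
At P = 47: Qd = 457 - 3·47 = 316 and Qs = 5·47 - 15 = 220.
Only 220 units reach the market. On the demand curve, the marginal buyer's willingness to pay at Q = 220 is (457 - 220)/3 = 79.

79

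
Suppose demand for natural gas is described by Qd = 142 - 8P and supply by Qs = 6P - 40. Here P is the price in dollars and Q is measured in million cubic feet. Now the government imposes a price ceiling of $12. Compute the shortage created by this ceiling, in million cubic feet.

Without the control the market clears where 142 - 8P = 6P - 40, i.e. P* = 13 and Q* = 38.
Because the ceiling (12) lies below the market-clearing price, it is binding.
At P = 12: Qd = 142 - 8·12 = 46 and Qs = 6·12 - 40 = 32.
Shortage = Qd - Qs = 46 - 32 = 14.

14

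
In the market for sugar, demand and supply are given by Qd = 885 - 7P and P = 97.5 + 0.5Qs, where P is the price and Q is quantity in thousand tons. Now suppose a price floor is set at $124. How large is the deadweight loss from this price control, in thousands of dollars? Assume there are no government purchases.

252

Rearranging supply gives Qs = 2P - 195. Without the control the market clears where 885 - 7P = 2P - 195, i.e. P* = 120 and Q* = 45.
The floor of 124 is above the equilibrium price 120, so it binds.
At P = 124: Qd = 885 - 7·124 = 17 and Qs = 2·124 - 195 = 53.
Quantity traded falls to 17. At Q = 17 the demand price is (885 - 17)/7 = 124 and the supply price is (195 + 17)/2 = 106.
Deadweight loss = ½ · (124 - 106) · (45 - 17) = ½ · 18 · 28 = 252.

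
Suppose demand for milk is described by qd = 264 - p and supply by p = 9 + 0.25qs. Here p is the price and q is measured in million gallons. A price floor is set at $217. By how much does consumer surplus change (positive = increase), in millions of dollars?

Rearranging supply gives qs = 4p - 36. Without the control the market clears where 264 - p = 4p - 36, i.e. p* = 60 and q* = 204.
The floor of 217 is above the equilibrium price 60, so it binds.
At p = 217: qd = 264 - 217 = 47 and qs = 4·217 - 36 = 832.
Consumer surplus without the control is ½ · (264 - 60) · 204 = 20808.
With the floor, consumers buy 47 units at 217, so CS = ½ · (264 - 217) · 47 = 1104.5.
Change in consumer surplus = 1104.5 - 20808 = -19703.5.

-19703.5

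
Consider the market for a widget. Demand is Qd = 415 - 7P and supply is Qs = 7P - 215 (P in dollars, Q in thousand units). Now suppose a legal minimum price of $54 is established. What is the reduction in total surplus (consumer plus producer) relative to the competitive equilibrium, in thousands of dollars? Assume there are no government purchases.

In a free market, 415 - 7P = 7P - 215 gives the equilibrium P* = 45, Q* = 100.
Since 54 > 45, the floor is binding.
At P = 54: Qd = 415 - 7·54 = 37 and Qs = 7·54 - 215 = 163.
Quantity traded falls to 37. At Q = 37 the demand price is (415 - 37)/7 = 54 and the supply price is (215 + 37)/7 = 36.
Deadweight loss = ½ · (54 - 36) · (100 - 37) = ½ · 18 · 63 = 567.

567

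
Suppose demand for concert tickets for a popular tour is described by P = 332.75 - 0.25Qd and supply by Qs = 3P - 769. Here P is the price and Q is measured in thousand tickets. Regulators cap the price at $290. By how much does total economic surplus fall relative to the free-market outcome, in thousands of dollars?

262.5

Rearranging demand gives Qd = 1331 - 4P. Setting quantity demanded equal to quantity supplied, 1331 - 4P = 3P - 769, gives P* = 300 and Q* = 131.
The ceiling of 290 is below the equilibrium price 300, so it binds.
At P = 290: Qd = 1331 - 4·290 = 171 and Qs = 3·290 - 769 = 101.
Quantity traded falls to 101. At Q = 101 the demand price is (1331 - 101)/4 = 307.5 and the supply price is (769 + 101)/3 = 290.
Deadweight loss = ½ · (307.5 - 290) · (131 - 101) = ½ · 17.5 · 30 = 262.5.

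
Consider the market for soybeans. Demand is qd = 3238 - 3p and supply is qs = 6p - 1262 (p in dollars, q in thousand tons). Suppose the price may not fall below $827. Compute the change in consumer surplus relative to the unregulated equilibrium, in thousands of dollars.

In a free market, 3238 - 3p = 6p - 1262 gives the equilibrium p* = 500, q* = 1738.
Because the floor (827) lies above the market-clearing price, it is binding.
At p = 827: qd = 3238 - 3·827 = 757 and qs = 6·827 - 1262 = 3700.
Consumer surplus without the control is ½ · (3238/3 - 500) · 1738 = 1510322/3.
With the floor, consumers buy 757 units at 827, so CS = ½ · (3238/3 - 827) · 757 = 573049/6.
Change in consumer surplus = 573049/6 - 1510322/3 = -407932.5.

-407932.5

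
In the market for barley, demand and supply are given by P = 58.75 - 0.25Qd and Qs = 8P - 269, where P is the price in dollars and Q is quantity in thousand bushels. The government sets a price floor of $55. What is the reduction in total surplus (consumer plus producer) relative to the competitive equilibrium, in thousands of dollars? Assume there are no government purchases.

507

Rearranging demand gives Qd = 235 - 4P. Equilibrium: 235 - 4P = 8P - 269, so 504 = 12P and P* = 42, Q* = 67.
Since 55 > 42, the floor is binding.
At P = 55: Qd = 235 - 4·55 = 15 and Qs = 8·55 - 269 = 171.
Quantity traded falls to 15. At Q = 15 the demand price is (235 - 15)/4 = 55 and the supply price is (269 + 15)/8 = 35.5.
Deadweight loss = ½ · (55 - 35.5) · (67 - 15) = ½ · 19.5 · 52 = 507.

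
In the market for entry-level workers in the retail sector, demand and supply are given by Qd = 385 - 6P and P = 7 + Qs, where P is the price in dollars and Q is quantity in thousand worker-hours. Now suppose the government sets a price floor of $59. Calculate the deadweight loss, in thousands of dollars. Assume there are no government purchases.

189

Rearranging supply gives Qs = P - 7. Equilibrium: 385 - 6P = P - 7, so 392 = 7P and P* = 56, Q* = 49.
The floor of 59 is above the equilibrium price 56, so it binds.
At P = 59: Qd = 385 - 6·59 = 31 and Qs = 59 - 7 = 52.
Quantity traded falls to 31. At Q = 31 the demand price is (385 - 31)/6 = 59 and the supply price is 7 + 31 = 38.
Deadweight loss = ½ · (59 - 38) · (49 - 31) = ½ · 21 · 18 = 189.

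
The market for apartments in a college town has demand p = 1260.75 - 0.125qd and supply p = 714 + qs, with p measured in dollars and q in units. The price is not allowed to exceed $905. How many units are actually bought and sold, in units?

Rearranging demand gives qd = 10086 - 8p; rearranging supply gives qs = p - 714. Without the control the market clears where 10086 - 8p = p - 714, i.e. p* = 1200 and q* = 486.
Since 905 < 1200, the ceiling is binding.
At p = 905: qd = 10086 - 8·905 = 2846 and qs = 905 - 714 = 191.
The quantity actually transacted is the short side, supply: 191.

191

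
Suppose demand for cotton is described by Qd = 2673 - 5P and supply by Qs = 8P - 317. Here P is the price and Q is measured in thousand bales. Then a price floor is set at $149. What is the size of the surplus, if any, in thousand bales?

Equilibrium: 2673 - 5P = 8P - 317, so 2990 = 13P and P* = 230, Q* = 1523.
Since 149 is below P* = 230, the floor does not bind and the free-market outcome prevails.
Since the control does not bind, there is no surplus.

0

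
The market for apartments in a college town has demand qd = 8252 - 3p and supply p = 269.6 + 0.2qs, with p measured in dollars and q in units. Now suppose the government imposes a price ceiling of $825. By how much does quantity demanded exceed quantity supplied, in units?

3000

Rearranging supply gives qs = 5p - 1348. Without the control the market clears where 8252 - 3p = 5p - 1348, i.e. p* = 1200 and q* = 4652.
Since 825 < 1200, the ceiling is binding.
At p = 825: qd = 8252 - 3·825 = 5777 and qs = 5·825 - 1348 = 2777.
Shortage = qd - qs = 5777 - 2777 = 3000.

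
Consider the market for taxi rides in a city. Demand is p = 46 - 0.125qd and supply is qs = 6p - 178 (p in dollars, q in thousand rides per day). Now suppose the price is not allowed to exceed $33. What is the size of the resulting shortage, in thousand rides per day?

Rearranging demand gives qd = 368 - 8p. Without the control the market clears where 368 - 8p = 6p - 178, i.e. p* = 39 and q* = 56.
The ceiling of 33 is below the equilibrium price 39, so it binds.
At p = 33: qd = 368 - 8·33 = 104 and qs = 6·33 - 178 = 20.
Shortage = qd - qs = 104 - 20 = 84.

84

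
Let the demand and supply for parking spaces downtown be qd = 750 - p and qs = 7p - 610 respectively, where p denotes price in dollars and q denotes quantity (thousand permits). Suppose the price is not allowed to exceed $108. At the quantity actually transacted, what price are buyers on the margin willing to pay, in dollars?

Without the control the market clears where 750 - p = 7p - 610, i.e. p* = 170 and q* = 580.
The ceiling of 108 is below the equilibrium price 170, so it binds.
At p = 108: qd = 750 - 108 = 642 and qs = 7·108 - 610 = 146.
Only 146 units reach the market. On the demand curve, the marginal buyer's willingness to pay at q = 146 is (750 - 146) = 604.

604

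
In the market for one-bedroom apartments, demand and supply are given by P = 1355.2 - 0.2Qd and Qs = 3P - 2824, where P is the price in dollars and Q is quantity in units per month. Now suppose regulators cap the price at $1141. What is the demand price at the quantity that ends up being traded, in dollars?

Rearranging demand gives Qd = 6776 - 5P. Without the control the market clears where 6776 - 5P = 3P - 2824, i.e. P* = 1200 and Q* = 776.
Because the ceiling (1141) lies below the market-clearing price, it is binding.
At P = 1141: Qd = 6776 - 5·1141 = 1071 and Qs = 3·1141 - 2824 = 599.
Only 599 units reach the market. On the demand curve, the marginal buyer's willingness to pay at Q = 599 is (6776 - 599)/5 = 1235.4.

1235.4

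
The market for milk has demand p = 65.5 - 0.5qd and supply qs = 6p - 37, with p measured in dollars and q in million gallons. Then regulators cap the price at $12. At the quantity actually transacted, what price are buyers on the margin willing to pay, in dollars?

Rearranging demand gives qd = 131 - 2p. In a free market, 131 - 2p = 6p - 37 gives the equilibrium p* = 21, q* = 89.
Because the ceiling (12) lies below the market-clearing price, it is binding.
At p = 12: qd = 131 - 2·12 = 107 and qs = 6·12 - 37 = 35.
Only 35 units reach the market. On the demand curve, the marginal buyer's willingness to pay at q = 35 is (131 - 35)/2 = 48.

48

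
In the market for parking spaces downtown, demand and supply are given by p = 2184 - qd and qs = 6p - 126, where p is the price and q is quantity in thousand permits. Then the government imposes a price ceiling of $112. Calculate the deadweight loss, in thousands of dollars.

Rearranging demand gives qd = 2184 - p. Setting quantity demanded equal to quantity supplied, 2184 - p = 6p - 126, gives p* = 330 and q* = 1854.
Because the ceiling (112) lies below the market-clearing price, it is binding.
At p = 112: qd = 2184 - 112 = 2072 and qs = 6·112 - 126 = 546.
Quantity traded falls to 546. At q = 546 the demand price is 2184 - 546 = 1638 and the supply price is (126 + 546)/6 = 112.
Deadweight loss = ½ · (1638 - 112) · (1854 - 546) = ½ · 1526 · 1308 = 998004.

998004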